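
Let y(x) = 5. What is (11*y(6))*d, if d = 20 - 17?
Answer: 165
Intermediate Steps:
d = 3
(11*y(6))*d = (11*5)*3 = 55*3 = 165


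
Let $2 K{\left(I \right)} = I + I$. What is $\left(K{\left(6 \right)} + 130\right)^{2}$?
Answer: $18496$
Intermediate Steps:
$K{\left(I \right)} = I$ ($K{\left(I \right)} = \frac{I + I}{2} = \frac{2 I}{2} = I$)
$\left(K{\left(6 \right)} + 130\right)^{2} = \left(6 + 130\right)^{2} = 136^{2} = 18496$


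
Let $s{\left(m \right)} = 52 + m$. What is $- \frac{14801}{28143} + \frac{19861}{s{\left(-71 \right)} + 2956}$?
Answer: $\frac{171825862}{27551997} \approx 6.2364$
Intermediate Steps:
$- \frac{14801}{28143} + \frac{19861}{s{\left(-71 \right)} + 2956} = - \frac{14801}{28143} + \frac{19861}{\left(52 - 71\right) + 2956} = \left(-14801\right) \frac{1}{28143} + \frac{19861}{-19 + 2956} = - \frac{14801}{28143} + \frac{19861}{2937} = \frac{171825862}{27551997}$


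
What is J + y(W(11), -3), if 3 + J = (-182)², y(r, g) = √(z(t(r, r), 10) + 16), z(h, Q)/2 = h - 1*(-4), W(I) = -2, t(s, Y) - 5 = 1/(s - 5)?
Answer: 33121 + 2*√413/7 ≈ 33127.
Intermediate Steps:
t(s, Y) = 5 + 1/(-5 + s) (t(s, Y) = 5 + 1/(s - 5) = 5 + 1/(-5 + s))
z(h, Q) = 8 + 2*h (z(h, Q) = 2*(h - 1*(-4)) = 2*(h + 4) = 2*(4 + h) = 8 + 2*h)
y(r, g) = √(24 + 2*(-24 + 5*r)/(-5 + r)) (y(r, g) = √((8 + 2*((-24 + 5*r)/(-5 + r))) + 16) = √((8 + 2*(-24 + 5*r)/(-5 + r)) + 16) = √(24 + 2*(-24 + 5*r)/(-5 + r)))
J = 33121 (J = -3 + (-182)² = -3 + 33124 = 33121)
J + y(W(11), -3) = 33121 + √2*√((-84 + 17*(-2))/(-5 - 2)) = 33121 + √2*√((-84 - 34)/(-7)) = 33121 + √2*√(-⅐*(-118)) = 33121 + √2*√(118/7) = 33121 + √2*(√826/7) = 33121 + 2*√413/7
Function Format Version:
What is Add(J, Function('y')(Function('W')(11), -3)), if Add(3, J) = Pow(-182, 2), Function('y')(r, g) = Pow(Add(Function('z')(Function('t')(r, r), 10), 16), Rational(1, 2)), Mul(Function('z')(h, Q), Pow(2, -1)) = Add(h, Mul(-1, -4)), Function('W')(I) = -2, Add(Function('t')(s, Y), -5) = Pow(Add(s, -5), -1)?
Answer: Add(33121, Mul(Rational(2, 7), Pow(413, Rational(1, 2)))) ≈ 33127.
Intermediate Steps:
Function('t')(s, Y) = Add(5, Pow(Add(-5, s), -1)) (Function('t')(s, Y) = Add(5, Pow(Add(s, -5), -1)) = Add(5, Pow(Add(-5, s), -1)))
Function('z')(h, Q) = Add(8, Mul(2, h)) (Function('z')(h, Q) = Mul(2, Add(h, Mul(-1, -4))) = Mul(2, Add(h, 4)) = Mul(2, Add(4, h)) = Add(8, Mul(2, h)))
Function('y')(r, g) = Pow(Add(24, Mul(2, Pow(Add(-5, r), -1), Add(-24, Mul(5, r)))), Rational(1, 2)) (Function('y')(r, g) = Pow(Add(Add(8, Mul(2, Mul(Pow(Add(-5, r), -1), Add(-24, Mul(5, r))))), 16), Rational(1, 2)) = Pow(Add(Add(8, Mul(2, Pow(Add(-5, r), -1), Add(-24, Mul(5, r)))), 16), Rational(1, 2)) = Pow(Add(24, Mul(2, Pow(Add(-5, r), -1), Add(-24, Mul(5, r)))), Rational(1, 2)))
J = 33121 (J = Add(-3, Pow(-182, 2)) = Add(-3, 33124) = 33121)
Add(J, Function('y')(Function('W')(11), -3)) = Add(33121, Mul(Pow(2, Rational(1, 2)), Pow(Mul(Pow(Add(-5, -2), -1), Add(-84, Mul(17, -2))), Rational(1, 2)))) = Add(33121, Mul(Pow(2, Rational(1, 2)), Pow(Mul(Pow(-7, -1), Add(-84, -34)), Rational(1, 2)))) = Add(33121, Mul(Pow(2, Rational(1, 2)), Pow(Mul(Rational(-1, 7), -118), Rational(1, 2)))) = Add(33121, Mul(Pow(2, Rational(1, 2)), Pow(Rational(118, 7), Rational(1, 2)))) = Add(33121, Mul(Pow(2, Rational(1, 2)), Mul(Rational(1, 7), Pow(826, Rational(1, 2))))) = Add(33121, Mul(Rational(2, 7), Pow(413, Rational(1, 2))))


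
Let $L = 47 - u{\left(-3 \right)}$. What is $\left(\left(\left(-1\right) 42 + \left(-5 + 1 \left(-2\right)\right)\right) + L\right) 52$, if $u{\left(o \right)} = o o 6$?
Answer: $-2912$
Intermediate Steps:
$u{\left(o \right)} = 6 o^{2}$ ($u{\left(o \right)} = o^{2} \cdot 6 = 6 o^{2}$)
$L = -7$ ($L = 47 - 6 \left(-3\right)^{2} = 47 - 6 \cdot 9 = 47 - 54 = -7$)
$\left(\left(\left(-1\right) 42 + \left(-5 + 1 \left(-2\right)\right)\right) + L\right) 52 = \left(\left(\left(-1\right) 42 + \left(-5 + 1 \left(-2\right)\right)\right) - 7\right) 52 = \left(\left(-42 - 7\right) - 7\right) 52 = \left(-49 - 7\right) 52 = \left(-56\right) 52 = -2912$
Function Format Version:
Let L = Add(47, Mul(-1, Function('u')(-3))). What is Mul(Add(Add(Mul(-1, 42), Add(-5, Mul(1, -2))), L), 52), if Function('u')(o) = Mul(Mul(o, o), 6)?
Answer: -2912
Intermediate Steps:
Function('u')(o) = Mul(6, Pow(o, 2)) (Function('u')(o) = Mul(Pow(o, 2), 6) = Mul(6, Pow(o, 2)))
L = -7 (L = Add(47, Mul(-1, Mul(6, Pow(-3, 2)))) = Add(47, Mul(-1, Mul(6, 9))) = Add(47, Mul(-1, 54)) = Add(47, -54) = -7)
Mul(Add(Add(Mul(-1, 42), Add(-5, Mul(1, -2))), L), 52) = Mul(Add(Add(Mul(-1, 42), Add(-5, Mul(1, -2))), -7), 52) = Mul(Add(Add(-42, Add(-5, -2)), -7), 52) = Mul(Add(Add(-42, -7), -7), 52) = Mul(Add(-49, -7), 52) = Mul(-56, 52) = -2912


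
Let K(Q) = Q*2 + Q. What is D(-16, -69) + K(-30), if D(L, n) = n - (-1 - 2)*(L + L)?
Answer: -255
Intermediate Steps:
K(Q) = 3*Q (K(Q) = 2*Q + Q = 3*Q)
D(L, n) = n + 6*L (D(L, n) = n - (-3)*2*L = n - (-6)*L = n + 6*L)
D(-16, -69) + K(-30) = (-69 + 6*(-16)) + 3*(-30) = (-69 - 96) - 90 = -165 - 90 = -255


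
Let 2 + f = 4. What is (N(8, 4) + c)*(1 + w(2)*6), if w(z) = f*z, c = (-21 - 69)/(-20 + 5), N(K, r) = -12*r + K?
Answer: -850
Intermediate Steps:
f = 2 (f = -2 + 4 = 2)
N(K, r) = K - 12*r
c = 6 (c = -90/(-15) = -90*(-1/15) = 6)
w(z) = 2*z
(N(8, 4) + c)*(1 + w(2)*6) = ((8 - 12*4) + 6)*(1 + (2*2)*6) = ((8 - 48) + 6)*(1 + 4*6) = (-40 + 6)*(1 + 24) = -34*25 = -850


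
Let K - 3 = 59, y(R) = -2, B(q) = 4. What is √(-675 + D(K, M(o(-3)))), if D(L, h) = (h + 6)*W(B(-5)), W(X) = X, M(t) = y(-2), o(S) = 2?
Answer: I*√659 ≈ 25.671*I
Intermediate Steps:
M(t) = -2
K = 62 (K = 3 + 59 = 62)
D(L, h) = 24 + 4*h (D(L, h) = (h + 6)*4 = (6 + h)*4 = 24 + 4*h)
√(-675 + D(K, M(o(-3)))) = √(-675 + (24 + 4*(-2))) = √(-675 + (24 - 8)) = √(-675 + 16) = √(-659) = I*√659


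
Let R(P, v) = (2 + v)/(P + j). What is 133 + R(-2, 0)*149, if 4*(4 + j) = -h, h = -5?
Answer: 1335/19 ≈ 70.263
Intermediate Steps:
j = -11/4 (j = -4 + (-1*(-5))/4 = -4 + (¼)*5 = -4 + 5/4 = -11/4 ≈ -2.7500)
R(P, v) = (2 + v)/(-11/4 + P) (R(P, v) = (2 + v)/(P - 11/4) = (2 + v)/(-11/4 + P))
133 + R(-2, 0)*149 = 133 + (4*(2 + 0)/(-11 + 4*(-2)))*149 = 133 + (4*2/(-11 - 8))*149 = 133 + (4*2/(-19))*149 = 133 + (4*(-1/19)*2)*149 = 133 - 8/19*149 = 133 - 1192/19 = 1335/19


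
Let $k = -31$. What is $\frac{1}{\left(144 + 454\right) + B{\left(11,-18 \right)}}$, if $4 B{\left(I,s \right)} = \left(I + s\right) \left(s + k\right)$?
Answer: $\frac{4}{2735} \approx 0.0014625$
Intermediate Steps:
$B{\left(I,s \right)} = \frac{\left(-31 + s\right) \left(I + s\right)}{4}$ ($B{\left(I,s \right)} = \frac{\left(I + s\right) \left(s - 31\right)}{4} = \frac{\left(I + s\right) \left(-31 + s\right)}{4} = \frac{\left(-31 + s\right) \left(I + s\right)}{4}$)
$\frac{1}{\left(144 + 454\right) + B{\left(11,-18 \right)}} = \frac{1}{\left(144 + 454\right) + \left(\left(- \frac{31}{4}\right) 11 - - \frac{279}{2} + \frac{\left(-18\right)^{2}}{4} + \frac{1}{4} \cdot 11 \left(-18\right)\right)} = \frac{1}{598 + \left(- \frac{341}{4} + \frac{279}{2} + \frac{1}{4} \cdot 324 - \frac{99}{2}\right)} = \frac{1}{598 + \left(- \frac{341}{4} + \frac{279}{2} + 81 - \frac{99}{2}\right)} = \frac{1}{598 + \frac{343}{4}} = \frac{1}{\frac{2735}{4}} = \frac{4}{2735}$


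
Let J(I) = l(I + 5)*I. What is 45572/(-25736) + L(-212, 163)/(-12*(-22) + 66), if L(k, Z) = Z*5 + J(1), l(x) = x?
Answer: 380656/530805 ≈ 0.71713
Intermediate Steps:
J(I) = I*(5 + I) (J(I) = (I + 5)*I = (5 + I)*I = I*(5 + I))
L(k, Z) = 6 + 5*Z (L(k, Z) = Z*5 + 1*(5 + 1) = 5*Z + 1*6 = 5*Z + 6 = 6 + 5*Z)
45572/(-25736) + L(-212, 163)/(-12*(-22) + 66) = 45572/(-25736) + (6 + 5*163)/(-12*(-22) + 66) = 45572*(-1/25736) + (6 + 815)/(264 + 66) = -11393/6434 + 821/330 = 380656/530805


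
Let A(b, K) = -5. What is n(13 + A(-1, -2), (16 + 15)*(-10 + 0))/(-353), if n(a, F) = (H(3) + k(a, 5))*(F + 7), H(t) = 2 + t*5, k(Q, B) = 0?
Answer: 5151/353 ≈ 14.592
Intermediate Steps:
H(t) = 2 + 5*t
n(a, F) = 119 + 17*F (n(a, F) = ((2 + 5*3) + 0)*(F + 7) = ((2 + 15) + 0)*(7 + F) = (17 + 0)*(7 + F) = 17*(7 + F) = 119 + 17*F)
n(13 + A(-1, -2), (16 + 15)*(-10 + 0))/(-353) = (119 + 17*((16 + 15)*(-10 + 0)))/(-353) = (119 + 17*(31*(-10)))*(-1/353) = (119 + 17*(-310))*(-1/353) = (119 - 5270)*(-1/353) = -5151*(-1/353) = 5151/353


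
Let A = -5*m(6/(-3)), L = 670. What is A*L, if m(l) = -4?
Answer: 13400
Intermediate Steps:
A = 20 (A = -5*(-4) = 20)
A*L = 20*670 = 13400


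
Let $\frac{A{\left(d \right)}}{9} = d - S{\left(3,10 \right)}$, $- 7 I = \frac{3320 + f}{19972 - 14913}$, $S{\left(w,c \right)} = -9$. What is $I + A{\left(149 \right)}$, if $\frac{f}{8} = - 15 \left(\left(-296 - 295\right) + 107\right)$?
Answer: $\frac{50295886}{35413} \approx 1420.3$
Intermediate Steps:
$f = 58080$ ($f = 8 \left(- 15 \left(\left(-296 - 295\right) + 107\right)\right) = 8 \left(- 15 \left(-591 + 107\right)\right) = 8 \left(\left(-15\right) \left(-484\right)\right) = 8 \cdot 7260 = 58080$)
$I = - \frac{61400}{35413}$ ($I = - \frac{\left(3320 + 58080\right) \frac{1}{19972 - 14913}}{7} = - \frac{61400 \cdot \frac{1}{5059}}{7} = \left(- \frac{1}{7}\right) \frac{61400}{5059} = - \frac{61400}{35413} \approx -1.7338$)
$A{\left(d \right)} = 81 + 9 d$ ($A{\left(d \right)} = 9 \left(d - -9\right) = 9 \left(d + 9\right) = 9 \left(9 + d\right) = 81 + 9 d$)
$I + A{\left(149 \right)} = - \frac{61400}{35413} + \left(81 + 9 \cdot 149\right) = - \frac{61400}{35413} + \left(81 + 1341\right) = - \frac{61400}{35413} + 1422 = \frac{50295886}{35413}$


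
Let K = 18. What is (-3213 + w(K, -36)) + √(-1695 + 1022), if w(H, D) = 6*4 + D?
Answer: -3225 + I*√673 ≈ -3225.0 + 25.942*I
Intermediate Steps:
w(H, D) = 24 + D
(-3213 + w(K, -36)) + √(-1695 + 1022) = (-3213 + (24 - 36)) + √(-1695 + 1022) = (-3213 - 12) + √(-673) = -3225 + I*√673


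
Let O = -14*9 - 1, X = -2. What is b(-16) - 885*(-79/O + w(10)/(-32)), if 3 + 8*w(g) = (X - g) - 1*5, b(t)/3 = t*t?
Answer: 1205769/8128 ≈ 148.35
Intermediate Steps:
b(t) = 3*t² (b(t) = 3*(t*t) = 3*t²)
O = -127 (O = -126 - 1 = -127)
w(g) = -5/4 - g/8 (w(g) = -3/8 + ((-2 - g) - 1*5)/8 = -3/8 + ((-2 - g) - 5)/8 = -3/8 + (-7 - g)/8 = -3/8 + (-7/8 - g/8) = -5/4 - g/8)
b(-16) - 885*(-79/O + w(10)/(-32)) = 3*(-16)² - 885*(-79/(-127) + (-5/4 - ⅛*10)/(-32)) = 3*256 - 885*(-79*(-1/127) + (-5/4 - 5/4)*(-1/32)) = 768 - 885*(79/127 - 5/2*(-1/32)) = 768 - 885*(79/127 + 5/64) = 768 - 885*5691/8128 = 768 - 5036535/8128 = 1205769/8128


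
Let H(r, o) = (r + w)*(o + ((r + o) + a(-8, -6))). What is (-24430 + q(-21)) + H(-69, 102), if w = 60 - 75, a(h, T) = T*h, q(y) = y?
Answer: -39823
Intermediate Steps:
w = -15
H(r, o) = (-15 + r)*(48 + r + 2*o) (H(r, o) = (r - 15)*(o + ((r + o) - 6*(-8))) = (-15 + r)*(o + ((o + r) + 48)) = (-15 + r)*(o + (48 + o + r)) = (-15 + r)*(48 + r + 2*o))
(-24430 + q(-21)) + H(-69, 102) = (-24430 - 21) + (-720 + (-69)² - 30*102 + 33*(-69) + 2*102*(-69)) = -24451 + (-720 + 4761 - 3060 - 2277 - 14076) = -24451 - 15372 = -39823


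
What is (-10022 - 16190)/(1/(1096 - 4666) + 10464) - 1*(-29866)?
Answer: 1115595024974/37356479 ≈ 29864.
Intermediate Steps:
(-10022 - 16190)/(1/(1096 - 4666) + 10464) - 1*(-29866) = -26212/(1/(-3570) + 10464) + 29866 = -26212/(-1/3570 + 10464) + 29866 = -26212/37356479/3570 + 29866 = -26212*3570/37356479 + 29866 = -93576840/37356479 + 29866 = 1115595024974/37356479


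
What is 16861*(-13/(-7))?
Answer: 219193/7 ≈ 31313.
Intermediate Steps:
16861*(-13/(-7)) = 16861*(-13*(-⅐)) = 16861*(13/7) = 219193/7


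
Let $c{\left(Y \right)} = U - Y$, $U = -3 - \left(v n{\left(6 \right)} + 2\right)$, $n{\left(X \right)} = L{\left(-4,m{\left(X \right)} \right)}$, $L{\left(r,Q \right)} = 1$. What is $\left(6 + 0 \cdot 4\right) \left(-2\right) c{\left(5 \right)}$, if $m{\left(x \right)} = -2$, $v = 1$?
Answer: $132$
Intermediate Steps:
$n{\left(X \right)} = 1$
$U = -6$ ($U = -3 - \left(1 \cdot 1 + 2\right) = -3 - \left(1 + 2\right) = -3 - 3 = -6$)
$c{\left(Y \right)} = -6 - Y$
$\left(6 + 0 \cdot 4\right) \left(-2\right) c{\left(5 \right)} = \left(6 + 0 \cdot 4\right) \left(-2\right) \left(-6 - 5\right) = \left(6 + 0\right) \left(-2\right) \left(-6 - 5\right) = 6 \left(-2\right) \left(-11\right) = \left(-12\right) \left(-11\right) = 132$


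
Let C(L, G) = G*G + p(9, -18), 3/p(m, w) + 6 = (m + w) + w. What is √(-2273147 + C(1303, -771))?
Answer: I*√203123437/11 ≈ 1295.6*I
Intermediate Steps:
p(m, w) = 3/(-6 + m + 2*w) (p(m, w) = 3/(-6 + ((m + w) + w)) = 3/(-6 + (m + 2*w)) = 3/(-6 + m + 2*w))
C(L, G) = -1/11 + G² (C(L, G) = G*G + 3/(-6 + 9 + 2*(-18)) = G² + 3/(-6 + 9 - 36) = G² + 3/(-33) = G² + 3*(-1/33) = G² - 1/11 = -1/11 + G²)
√(-2273147 + C(1303, -771)) = √(-2273147 + (-1/11 + (-771)²)) = √(-2273147 + (-1/11 + 594441)) = √(-2273147 + 6538850/11) = √(-18465767/11) = I*√203123437/11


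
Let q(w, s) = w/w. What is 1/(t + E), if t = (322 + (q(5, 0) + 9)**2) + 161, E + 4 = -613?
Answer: -1/34 ≈ -0.029412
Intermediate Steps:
q(w, s) = 1
E = -617 (E = -4 - 613 = -617)
t = 583 (t = (322 + (1 + 9)**2) + 161 = (322 + 10**2) + 161 = (322 + 100) + 161 = 422 + 161 = 583)
1/(t + E) = 1/(583 - 617) = 1/(-34) = -1/34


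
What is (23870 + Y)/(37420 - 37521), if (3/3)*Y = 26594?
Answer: -50464/101 ≈ -499.64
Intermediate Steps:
Y = 26594
(23870 + Y)/(37420 - 37521) = (23870 + 26594)/(37420 - 37521) = 50464/(-101) = 50464*(-1/101) = -50464/101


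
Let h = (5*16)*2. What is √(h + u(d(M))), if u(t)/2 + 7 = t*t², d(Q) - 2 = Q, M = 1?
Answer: 10*√2 ≈ 14.142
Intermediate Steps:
d(Q) = 2 + Q
h = 160 (h = 80*2 = 160)
u(t) = -14 + 2*t³ (u(t) = -14 + 2*(t*t²) = -14 + 2*t³)
√(h + u(d(M))) = √(160 + (-14 + 2*(2 + 1)³)) = √(160 + (-14 + 2*3³)) = √(160 + (-14 + 2*27)) = √(160 + (-14 + 54)) = √(160 + 40) = √200 = 10*√2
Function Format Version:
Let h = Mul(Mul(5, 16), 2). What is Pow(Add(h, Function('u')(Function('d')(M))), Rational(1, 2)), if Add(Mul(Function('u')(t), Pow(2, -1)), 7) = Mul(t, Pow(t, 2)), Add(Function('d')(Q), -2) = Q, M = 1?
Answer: Mul(10, Pow(2, Rational(1, 2))) ≈ 14.142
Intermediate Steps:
Function('d')(Q) = Add(2, Q)
h = 160 (h = Mul(80, 2) = 160)
Function('u')(t) = Add(-14, Mul(2, Pow(t, 3))) (Function('u')(t) = Add(-14, Mul(2, Mul(t, Pow(t, 2)))) = Add(-14, Mul(2, Pow(t, 3))))
Pow(Add(h, Function('u')(Function('d')(M))), Rational(1, 2)) = Pow(Add(160, Add(-14, Mul(2, Pow(Add(2, 1), 3)))), Rational(1, 2)) = Pow(Add(160, Add(-14, Mul(2, Pow(3, 3)))), Rational(1, 2)) = Pow(Add(160, Add(-14, Mul(2, 27))), Rational(1, 2)) = Pow(Add(160, Add(-14, 54)), Rational(1, 2)) = Pow(Add(160, 40), Rational(1, 2)) = Pow(200, Rational(1, 2)) = Mul(10, Pow(2, Rational(1, 2)))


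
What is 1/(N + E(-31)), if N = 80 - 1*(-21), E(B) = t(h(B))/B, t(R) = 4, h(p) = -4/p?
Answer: 31/3127 ≈ 0.0099137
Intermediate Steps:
E(B) = 4/B
N = 101 (N = 80 + 21 = 101)
1/(N + E(-31)) = 1/(101 + 4/(-31)) = 1/(101 + 4*(-1/31)) = 1/(101 - 4/31) = 1/(3127/31) = 31/3127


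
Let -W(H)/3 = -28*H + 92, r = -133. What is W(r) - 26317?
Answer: -37765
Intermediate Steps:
W(H) = -276 + 84*H (W(H) = -3*(-28*H + 92) = -3*(92 - 28*H) = -276 + 84*H)
W(r) - 26317 = (-276 + 84*(-133)) - 26317 = (-276 - 11172) - 26317 = -11448 - 26317 = -37765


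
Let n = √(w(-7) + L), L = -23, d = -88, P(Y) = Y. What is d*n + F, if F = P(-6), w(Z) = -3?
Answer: -6 - 88*I*√26 ≈ -6.0 - 448.71*I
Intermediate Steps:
F = -6
n = I*√26 (n = √(-3 - 23) = √(-26) = I*√26 ≈ 5.099*I)
d*n + F = -88*I*√26 - 6 = -6 - 88*I*√26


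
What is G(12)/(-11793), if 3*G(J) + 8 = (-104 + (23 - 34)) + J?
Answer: 37/11793 ≈ 0.0031375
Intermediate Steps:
G(J) = -41 + J/3 (G(J) = -8/3 + ((-104 + (23 - 34)) + J)/3 = -8/3 + ((-104 - 11) + J)/3 = -8/3 + (-115 + J)/3 = -8/3 + (-115/3 + J/3) = -41 + J/3)
G(12)/(-11793) = (-41 + (⅓)*12)/(-11793) = (-41 + 4)*(-1/11793) = -37*(-1/11793) = 37/11793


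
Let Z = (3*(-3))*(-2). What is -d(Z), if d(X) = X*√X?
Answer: -54*√2 ≈ -76.368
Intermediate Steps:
Z = 18 (Z = -9*(-2) = 18)
d(X) = X^(3/2)
-d(Z) = -18^(3/2) = -54*√2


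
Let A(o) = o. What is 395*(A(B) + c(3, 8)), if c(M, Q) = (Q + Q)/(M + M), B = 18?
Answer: 24490/3 ≈ 8163.3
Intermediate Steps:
c(M, Q) = Q/M (c(M, Q) = (2*Q)/((2*M)) = (2*Q)*(1/(2*M)) = Q/M)
395*(A(B) + c(3, 8)) = 395*(18 + 8/3) = 395*(62/3) = 24490/3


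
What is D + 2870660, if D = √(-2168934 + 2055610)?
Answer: 2870660 + 2*I*√28331 ≈ 2.8707e+6 + 336.64*I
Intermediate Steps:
D = 2*I*√28331 (D = √(-113324) = 2*I*√28331 ≈ 336.64*I)
D + 2870660 = 2*I*√28331 + 2870660 = 2870660 + 2*I*√28331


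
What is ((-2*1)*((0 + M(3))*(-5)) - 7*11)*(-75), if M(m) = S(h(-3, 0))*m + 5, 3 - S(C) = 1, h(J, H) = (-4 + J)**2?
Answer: -2475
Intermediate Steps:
S(C) = 2 (S(C) = 3 - 1*1 = 3 - 1 = 2)
M(m) = 5 + 2*m (M(m) = 2*m + 5 = 5 + 2*m)
((-2*1)*((0 + M(3))*(-5)) - 7*11)*(-75) = ((-2*1)*((0 + (5 + 2*3))*(-5)) - 7*11)*(-75) = (-2*(0 + (5 + 6))*(-5) - 77)*(-75) = (-2*(0 + 11)*(-5) - 77)*(-75) = (-22*(-5) - 77)*(-75) = (-2*(-55) - 77)*(-75) = (110 - 77)*(-75) = 33*(-75) = -2475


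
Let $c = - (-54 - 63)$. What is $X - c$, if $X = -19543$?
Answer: $-19660$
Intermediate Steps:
$c = 117$ ($c = \left(-1\right) \left(-117\right) = 117$)
$X - c = -19543 - 117 = -19660$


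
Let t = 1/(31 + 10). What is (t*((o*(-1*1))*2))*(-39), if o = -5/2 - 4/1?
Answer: -507/41 ≈ -12.366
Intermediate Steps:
o = -13/2 (o = -5*1/2 - 4*1 = -5/2 - 4 = -13/2 ≈ -6.5000)
t = 1/41 ≈ 0.024390
(t*((o*(-1*1))*2))*(-39) = ((-(-13)/2*2)/41)*(-39) = ((-13/2*(-1)*2)/41)*(-39) = (((13/2)*2)/41)*(-39) = ((1/41)*13)*(-39) = (13/41)*(-39) = -507/41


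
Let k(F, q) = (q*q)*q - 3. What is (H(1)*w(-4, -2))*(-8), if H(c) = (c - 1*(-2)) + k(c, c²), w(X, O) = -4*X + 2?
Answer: -144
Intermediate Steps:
w(X, O) = 2 - 4*X
k(F, q) = -3 + q³ (k(F, q) = q²*q - 3 = q³ - 3 = -3 + q³)
H(c) = -1 + c + c⁶ (H(c) = (c - 1*(-2)) + (-3 + (c²)³) = (c + 2) + (-3 + c⁶) = (2 + c) + (-3 + c⁶) = -1 + c + c⁶)
(H(1)*w(-4, -2))*(-8) = ((-1 + 1 + 1⁶)*(2 - 4*(-4)))*(-8) = ((-1 + 1 + 1)*(2 + 16))*(-8) = (1*18)*(-8) = 18*(-8) = -144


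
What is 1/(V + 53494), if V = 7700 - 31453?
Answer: 1/29741 ≈ 3.3624e-5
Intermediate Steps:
V = -23753
1/(V + 53494) = 1/(-23753 + 53494) = 1/29741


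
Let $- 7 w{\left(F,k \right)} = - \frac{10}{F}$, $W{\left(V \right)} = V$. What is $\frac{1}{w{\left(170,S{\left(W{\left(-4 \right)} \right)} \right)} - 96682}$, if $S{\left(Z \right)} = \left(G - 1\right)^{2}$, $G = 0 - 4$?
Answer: $- \frac{119}{11505157} \approx -1.0343 \cdot 10^{-5}$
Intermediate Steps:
$G = -4$
$S{\left(Z \right)} = 25$ ($S{\left(Z \right)} = \left(-4 - 1\right)^{2} = \left(-5\right)^{2} = 25$)
$w{\left(F,k \right)} = \frac{10}{7 F}$ ($w{\left(F,k \right)} = - \frac{\left(-10\right) \frac{1}{F}}{7} = \frac{10}{7 F}$)
$\frac{1}{w{\left(170,S{\left(W{\left(-4 \right)} \right)} \right)} - 96682} = \frac{1}{\frac{10}{7 \cdot 170} - 96682} = \frac{1}{\frac{10}{7} \cdot \frac{1}{170} - 96682} = \frac{1}{\frac{1}{119} - 96682} = \frac{1}{- \frac{11505157}{119}} = - \frac{119}{11505157}$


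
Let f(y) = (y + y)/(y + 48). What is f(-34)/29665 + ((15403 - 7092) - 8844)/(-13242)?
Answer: 6484111/161751030 ≈ 0.040087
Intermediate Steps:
f(y) = 2*y/(48 + y) (f(y) = (2*y)/(48 + y) = 2*y/(48 + y))
f(-34)/29665 + ((15403 - 7092) - 8844)/(-13242) = (2*(-34)/(48 - 34))/29665 + ((15403 - 7092) - 8844)/(-13242) = (2*(-34)/14)*(1/29665) + (8311 - 8844)*(-1/13242) = (2*(-34)*(1/14))*(1/29665) - 533*(-1/13242) = -34/7*1/29665 + 533/13242 = -2/12215 + 533/13242 = 6484111/161751030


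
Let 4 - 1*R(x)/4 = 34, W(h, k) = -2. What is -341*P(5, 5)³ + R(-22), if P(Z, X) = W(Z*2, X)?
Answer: 2608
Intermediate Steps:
P(Z, X) = -2
R(x) = -120 (R(x) = 16 - 4*34 = 16 - 136 = -120)
-341*P(5, 5)³ + R(-22) = -341*(-2)³ - 120 = -341*(-8) - 120 = 2728 - 120 = 2608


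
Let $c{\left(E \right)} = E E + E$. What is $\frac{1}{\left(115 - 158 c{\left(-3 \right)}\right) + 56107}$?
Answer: $\frac{1}{55274} \approx 1.8092 \cdot 10^{-5}$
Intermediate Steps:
$c{\left(E \right)} = E + E^{2}$ ($c{\left(E \right)} = E^{2} + E = E + E^{2}$)
$\frac{1}{\left(115 - 158 c{\left(-3 \right)}\right) + 56107} = \frac{1}{\left(115 - 158 \left(- 3 \left(1 - 3\right)\right)\right) + 56107} = \frac{1}{\left(115 - 158 \left(\left(-3\right) \left(-2\right)\right)\right) + 56107} = \frac{1}{\left(115 - 948\right) + 56107} = \frac{1}{-833 + 56107} = \frac{1}{55274}$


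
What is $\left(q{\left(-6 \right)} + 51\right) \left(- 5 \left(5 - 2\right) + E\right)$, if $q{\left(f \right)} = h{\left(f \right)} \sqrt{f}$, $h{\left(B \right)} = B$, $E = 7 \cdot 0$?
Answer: $-765 + 90 i \sqrt{6} \approx -765.0 + 220.45 i$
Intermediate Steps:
$E = 0$
$q{\left(f \right)} = f^{\frac{3}{2}}$ ($q{\left(f \right)} = f \sqrt{f} = f^{\frac{3}{2}}$)
$\left(q{\left(-6 \right)} + 51\right) \left(- 5 \left(5 - 2\right) + E\right) = \left(\left(-6\right)^{\frac{3}{2}} + 51\right) \left(- 5 \left(5 - 2\right) + 0\right) = \left(- 6 i \sqrt{6} + 51\right) \left(\left(-5\right) 3 + 0\right) = \left(51 - 6 i \sqrt{6}\right) \left(-15 + 0\right) = \left(51 - 6 i \sqrt{6}\right) \left(-15\right) = -765 + 90 i \sqrt{6}$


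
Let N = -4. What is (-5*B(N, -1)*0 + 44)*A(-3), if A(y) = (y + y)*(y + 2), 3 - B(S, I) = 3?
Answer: 264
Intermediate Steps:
B(S, I) = 0 (B(S, I) = 3 - 1*3 = 3 - 3 = 0)
A(y) = 2*y*(2 + y) (A(y) = (2*y)*(2 + y) = 2*y*(2 + y))
(-5*B(N, -1)*0 + 44)*A(-3) = (-5*0*0 + 44)*(2*(-3)*(2 - 3)) = (0*0 + 44)*(2*(-3)*(-1)) = (0 + 44)*6 = 44*6 = 264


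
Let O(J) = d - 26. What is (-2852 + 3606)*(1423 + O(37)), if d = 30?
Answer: 1075958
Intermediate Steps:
O(J) = 4 (O(J) = 30 - 26 = 4)
(-2852 + 3606)*(1423 + O(37)) = (-2852 + 3606)*(1423 + 4) = 754*1427 = 1075958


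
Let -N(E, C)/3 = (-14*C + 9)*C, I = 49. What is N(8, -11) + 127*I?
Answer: 11602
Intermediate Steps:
N(E, C) = -3*C*(9 - 14*C) (N(E, C) = -3*(-14*C + 9)*C = -3*(9 - 14*C)*C = -3*C*(9 - 14*C))
N(8, -11) + 127*I = 3*(-11)*(-9 + 14*(-11)) + 127*49 = 3*(-11)*(-9 - 154) + 6223 = 3*(-11)*(-163) + 6223 = 5379 + 6223 = 11602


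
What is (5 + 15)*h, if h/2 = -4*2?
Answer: -320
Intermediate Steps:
h = -16 (h = 2*(-4*2) = 2*(-8) = -16)
(5 + 15)*h = (5 + 15)*(-16) = 20*(-16) = -320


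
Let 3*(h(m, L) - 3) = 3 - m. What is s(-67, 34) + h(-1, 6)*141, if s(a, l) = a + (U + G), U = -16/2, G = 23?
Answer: 559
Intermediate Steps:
h(m, L) = 4 - m/3 (h(m, L) = 3 + (3 - m)/3 = 3 + (1 - m/3) = 4 - m/3)
U = -8 (U = -16*1/2 = -8)
s(a, l) = 15 + a (s(a, l) = a + (-8 + 23) = a + 15 = 15 + a)
s(-67, 34) + h(-1, 6)*141 = (15 - 67) + (4 - 1/3*(-1))*141 = -52 + (4 + 1/3)*141 = -52 + (13/3)*141 = -52 + 611 = 559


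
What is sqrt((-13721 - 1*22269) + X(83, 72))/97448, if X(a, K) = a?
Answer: I*sqrt(35907)/97448 ≈ 0.0019445*I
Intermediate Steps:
sqrt((-13721 - 1*22269) + X(83, 72))/97448 = sqrt((-13721 - 1*22269) + 83)/97448 = sqrt((-13721 - 22269) + 83)*(1/97448) = sqrt(-35990 + 83)*(1/97448) = sqrt(-35907)*(1/97448) = (I*sqrt(35907))*(1/97448) = I*sqrt(35907)/97448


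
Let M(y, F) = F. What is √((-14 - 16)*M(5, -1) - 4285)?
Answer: I*√4255 ≈ 65.23*I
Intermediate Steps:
√((-14 - 16)*M(5, -1) - 4285) = √((-14 - 16)*(-1) - 4285) = √(-30*(-1) - 4285) = √(30 - 4285) = √(-4255) = I*√4255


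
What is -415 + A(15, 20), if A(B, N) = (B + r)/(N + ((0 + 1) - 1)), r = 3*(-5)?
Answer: -415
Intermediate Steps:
r = -15
A(B, N) = (-15 + B)/N (A(B, N) = (B - 15)/(N + ((0 + 1) - 1)) = (-15 + B)/(N + (1 - 1)) = (-15 + B)/(N + 0) = (-15 + B)/N)
-415 + A(15, 20) = -415 + (-15 + 15)/20 = -415 + (1/20)*0 = -415 + 0 = -415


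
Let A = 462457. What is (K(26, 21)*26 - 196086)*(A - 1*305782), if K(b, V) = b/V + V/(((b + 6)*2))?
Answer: -6880248250075/224 ≈ -3.0715e+10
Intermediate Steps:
K(b, V) = V/(12 + 2*b) + b/V (K(b, V) = b/V + V/(((6 + b)*2)) = b/V + V/(12 + 2*b) = V/(12 + 2*b) + b/V)
(K(26, 21)*26 - 196086)*(A - 1*305782) = (((26² + (½)*21² + 6*26)/(21*(6 + 26)))*26 - 196086)*(462457 - 1*305782) = (((1/21)*(676 + (½)*441 + 156)/32)*26 - 196086)*(462457 - 305782) = (((1/21)*(1/32)*(676 + 441/2 + 156))*26 - 196086)*156675 = (((1/21)*(1/32)*(2105/2))*26 - 196086)*156675 = ((2105/1344)*26 - 196086)*156675 = (27365/672 - 196086)*156675 = -131742427/672*156675 = -6880248250075/224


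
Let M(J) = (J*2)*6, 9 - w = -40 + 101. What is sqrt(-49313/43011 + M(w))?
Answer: I*sqrt(1586402443)/1593 ≈ 25.003*I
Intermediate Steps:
w = -52 (w = 9 - (-40 + 101) = 9 - 1*61 = 9 - 61 = -52)
M(J) = 12*J (M(J) = (2*J)*6 = 12*J)
sqrt(-49313/43011 + M(w)) = sqrt(-49313/43011 + 12*(-52)) = sqrt(-49313*1/43011 - 624) = sqrt(-49313/43011 - 624) = sqrt(-26888177/43011) = I*sqrt(1586402443)/1593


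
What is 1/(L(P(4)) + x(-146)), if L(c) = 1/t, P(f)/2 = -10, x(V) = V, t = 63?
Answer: -63/9197 ≈ -0.0068501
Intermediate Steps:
P(f) = -20 (P(f) = 2*(-10) = -20)
L(c) = 1/63
1/(L(P(4)) + x(-146)) = 1/(1/63 - 146) = 1/(-9197/63) = -63/9197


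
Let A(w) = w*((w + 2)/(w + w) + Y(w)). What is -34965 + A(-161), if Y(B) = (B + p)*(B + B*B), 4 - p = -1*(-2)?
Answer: 1318790391/2 ≈ 6.5940e+8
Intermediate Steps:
p = 2 (p = 4 - (-1)*(-2) = 4 - 1*2 = 4 - 2 = 2)
Y(B) = (2 + B)*(B + B²) (Y(B) = (B + 2)*(B + B*B) = (2 + B)*(B + B²))
A(w) = w*(w*(2 + w² + 3*w) + (2 + w)/(2*w)) (A(w) = w*((w + 2)/(w + w) + w*(2 + w² + 3*w)) = w*((2 + w)/((2*w)) + w*(2 + w² + 3*w)) = w*((2 + w)*(1/(2*w)) + w*(2 + w² + 3*w)) = w*((2 + w)/(2*w) + w*(2 + w² + 3*w)) = w*(w*(2 + w² + 3*w) + (2 + w)/(2*w)))
-34965 + A(-161) = -34965 + (1 + (½)*(-161) + (-161)²*(2 + (-161)² + 3*(-161))) = -34965 + (1 - 161/2 + 25921*(2 + 25921 - 483)) = -34965 + (1 - 161/2 + 25921*25440) = -34965 + (1 - 161/2 + 659430240) = -34965 + 1318860321/2 = 1318790391/2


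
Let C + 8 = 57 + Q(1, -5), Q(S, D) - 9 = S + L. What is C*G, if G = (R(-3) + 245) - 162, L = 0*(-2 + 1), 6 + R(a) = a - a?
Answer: 4543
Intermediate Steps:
R(a) = -6 (R(a) = -6 + (a - a) = -6 + 0 = -6)
L = 0 (L = 0*(-1) = 0)
Q(S, D) = 9 + S (Q(S, D) = 9 + (S + 0) = 9 + S)
G = 77 (G = (-6 + 245) - 162 = 239 - 162 = 77)
C = 59 (C = -8 + (57 + (9 + 1)) = -8 + (57 + 10) = -8 + 67 = 59)
C*G = 59*77 = 4543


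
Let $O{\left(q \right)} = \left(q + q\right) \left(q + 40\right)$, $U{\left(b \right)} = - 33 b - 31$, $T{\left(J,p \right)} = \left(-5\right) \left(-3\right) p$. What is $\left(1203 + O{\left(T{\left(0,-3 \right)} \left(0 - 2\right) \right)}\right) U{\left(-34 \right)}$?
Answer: $26841873$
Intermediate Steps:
$T{\left(J,p \right)} = 15 p$
$U{\left(b \right)} = -31 - 33 b$
$O{\left(q \right)} = 2 q \left(40 + q\right)$
$\left(1203 + O{\left(T{\left(0,-3 \right)} \left(0 - 2\right) \right)}\right) U{\left(-34 \right)} = \left(1203 + 2 \cdot 15 \left(-3\right) \left(0 - 2\right) \left(40 + 15 \left(-3\right) \left(0 - 2\right)\right)\right) \left(-31 - -1122\right) = \left(1203 + 2 \left(\left(-45\right) \left(-2\right)\right) \left(40 - -90\right)\right) \left(-31 + 1122\right) = \left(1203 + 2 \cdot 90 \left(40 + 90\right)\right) 1091 = \left(1203 + 2 \cdot 90 \cdot 130\right) 1091 = \left(1203 + 23400\right) 1091 = 24603 \cdot 1091 = 26841873$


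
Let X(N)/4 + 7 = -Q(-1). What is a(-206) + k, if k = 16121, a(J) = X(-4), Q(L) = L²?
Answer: 16089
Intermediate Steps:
X(N) = -32 (X(N) = -28 + 4*(-1*(-1)²) = -28 + 4*(-1*1) = -28 + 4*(-1) = -28 - 4 = -32)
a(J) = -32
a(-206) + k = -32 + 16121 = 16089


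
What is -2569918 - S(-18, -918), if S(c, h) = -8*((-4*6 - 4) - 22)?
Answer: -2570318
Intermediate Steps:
S(c, h) = 400 (S(c, h) = -8*((-24 - 4) - 22) = -8*(-28 - 22) = -8*(-50) = 400)
-2569918 - S(-18, -918) = -2569918 - 1*400 = -2569918 - 400 = -2570318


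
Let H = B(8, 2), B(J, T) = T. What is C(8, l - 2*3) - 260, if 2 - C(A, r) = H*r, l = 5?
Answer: -256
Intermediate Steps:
H = 2
C(A, r) = 2 - 2*r
C(8, l - 2*3) - 260 = (2 - 2*(5 - 2*3)) - 260 = (2 - 2*(5 - 6)) - 260 = (2 - 2*(-1)) - 260 = (2 + 2) - 260 = 4 - 260 = -256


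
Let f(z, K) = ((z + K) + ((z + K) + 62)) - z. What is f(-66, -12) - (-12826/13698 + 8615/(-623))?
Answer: -56474522/4266927 ≈ -13.235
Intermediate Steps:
f(z, K) = 62 + z + 2*K (f(z, K) = ((K + z) + ((K + z) + 62)) - z = ((K + z) + (62 + K + z)) - z = (62 + 2*K + 2*z) - z = 62 + z + 2*K)
f(-66, -12) - (-12826/13698 + 8615/(-623)) = (62 - 66 + 2*(-12)) - (-12826/13698 + 8615/(-623)) = (62 - 66 - 24) - (-12826*1/13698 + 8615*(-1/623)) = -28 - (-6413/6849 - 8615/623) = -28 - 1*(-62999434/4266927) = -28 + 62999434/4266927 = -56474522/4266927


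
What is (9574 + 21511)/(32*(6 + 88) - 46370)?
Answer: -31085/43362 ≈ -0.71687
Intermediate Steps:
(9574 + 21511)/(32*(6 + 88) - 46370) = 31085/(32*94 - 46370) = 31085/(3008 - 46370) = 31085/(-43362) = 31085*(-1/43362) = -31085/43362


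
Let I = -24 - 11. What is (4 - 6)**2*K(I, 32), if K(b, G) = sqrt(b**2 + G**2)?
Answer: 4*sqrt(2249) ≈ 189.69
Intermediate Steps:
I = -35
K(b, G) = sqrt(G**2 + b**2)
(4 - 6)**2*K(I, 32) = (4 - 6)**2*sqrt(32**2 + (-35)**2) = (-2)**2*sqrt(1024 + 1225) = 4*sqrt(2249)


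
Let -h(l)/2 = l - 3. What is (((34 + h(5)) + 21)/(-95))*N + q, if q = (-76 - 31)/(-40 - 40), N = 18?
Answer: -2531/304 ≈ -8.3257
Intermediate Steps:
h(l) = 6 - 2*l (h(l) = -2*(l - 3) = -2*(-3 + l) = 6 - 2*l)
q = 107/80 (q = -107/(-80) = -107*(-1/80) = 107/80 ≈ 1.3375)
(((34 + h(5)) + 21)/(-95))*N + q = (((34 + (6 - 2*5)) + 21)/(-95))*18 + 107/80 = (((34 + (6 - 10)) + 21)*(-1/95))*18 + 107/80 = (((34 - 4) + 21)*(-1/95))*18 + 107/80 = ((30 + 21)*(-1/95))*18 + 107/80 = (51*(-1/95))*18 + 107/80 = -51/95*18 + 107/80 = -918/95 + 107/80 = -2531/304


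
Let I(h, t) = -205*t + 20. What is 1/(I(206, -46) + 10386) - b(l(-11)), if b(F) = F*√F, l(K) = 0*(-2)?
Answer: 1/19836 ≈ 5.0413e-5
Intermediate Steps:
I(h, t) = 20 - 205*t
l(K) = 0
b(F) = F^(3/2)
1/(I(206, -46) + 10386) - b(l(-11)) = 1/((20 - 205*(-46)) + 10386) - 0^(3/2) = 1/((20 + 9430) + 10386) - 1*0 = 1/(9450 + 10386) + 0 = 1/19836 + 0 = 1/19836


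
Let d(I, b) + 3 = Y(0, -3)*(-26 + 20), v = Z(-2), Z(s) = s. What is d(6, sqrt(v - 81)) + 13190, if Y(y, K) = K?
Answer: 13205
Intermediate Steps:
v = -2
d(I, b) = 15 (d(I, b) = -3 - 3*(-26 + 20) = -3 - 3*(-6) = -3 + 18 = 15)
d(6, sqrt(v - 81)) + 13190 = 15 + 13190 = 13205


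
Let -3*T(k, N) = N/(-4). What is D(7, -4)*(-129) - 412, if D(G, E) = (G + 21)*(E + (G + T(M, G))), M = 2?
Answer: -13355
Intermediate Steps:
T(k, N) = N/12 (T(k, N) = -N/(3*(-4)) = -N*(-1)/(3*4) = -(-1)*N/12 = N/12)
D(G, E) = (21 + G)*(E + 13*G/12) (D(G, E) = (G + 21)*(E + (G + G/12)) = (21 + G)*(E + 13*G/12))
D(7, -4)*(-129) - 412 = (21*(-4) + (13/12)*7² + (91/4)*7 - 4*7)*(-129) - 412 = (-84 + (13/12)*49 + 637/4 - 28)*(-129) - 412 = (-84 + 637/12 + 637/4 - 28)*(-129) - 412 = (301/3)*(-129) - 412 = -12943 - 412 = -13355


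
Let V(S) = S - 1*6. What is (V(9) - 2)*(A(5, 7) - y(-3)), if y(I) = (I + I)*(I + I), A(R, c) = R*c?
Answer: -1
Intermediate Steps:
y(I) = 4*I² (y(I) = (2*I)*(2*I) = 4*I²)
V(S) = -6 + S (V(S) = S - 6 = -6 + S)
(V(9) - 2)*(A(5, 7) - y(-3)) = ((-6 + 9) - 2)*(5*7 - 4*(-3)²) = (3 - 2)*(35 - 4*9) = 1*(35 - 1*36) = 1*(35 - 36) = 1*(-1) = -1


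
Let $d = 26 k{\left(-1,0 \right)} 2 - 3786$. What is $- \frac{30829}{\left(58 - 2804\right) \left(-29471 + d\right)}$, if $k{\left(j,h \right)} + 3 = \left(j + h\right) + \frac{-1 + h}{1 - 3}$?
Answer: $- \frac{30829}{91823494} \approx -0.00033574$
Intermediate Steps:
$k{\left(j,h \right)} = - \frac{5}{2} + j + \frac{h}{2}$ ($k{\left(j,h \right)} = -3 + \left(\left(j + h\right) + \frac{-1 + h}{1 - 3}\right) = -3 + \left(\left(h + j\right) + \frac{-1 + h}{-2}\right) = -3 + \left(\left(h + j\right) + \left(-1 + h\right) \left(- \frac{1}{2}\right)\right) = -3 - \left(- \frac{1}{2} - j - \frac{h}{2}\right) = -3 + \left(\frac{1}{2} + j + \frac{h}{2}\right) = - \frac{5}{2} + j + \frac{h}{2}$)
$d = -3968$ ($d = 26 \left(- \frac{5}{2} - 1 + \frac{1}{2} \cdot 0\right) 2 - 3786 = 26 \left(- \frac{5}{2} - 1 + 0\right) 2 - 3786 = 26 \left(- \frac{7}{2}\right) 2 - 3786 = \left(-91\right) 2 - 3786 = -182 - 3786 = -3968$)
$- \frac{30829}{\left(58 - 2804\right) \left(-29471 + d\right)} = - \frac{30829}{\left(58 - 2804\right) \left(-29471 - 3968\right)} = - \frac{30829}{\left(-2746\right) \left(-33439\right)} = - \frac{30829}{91823494}$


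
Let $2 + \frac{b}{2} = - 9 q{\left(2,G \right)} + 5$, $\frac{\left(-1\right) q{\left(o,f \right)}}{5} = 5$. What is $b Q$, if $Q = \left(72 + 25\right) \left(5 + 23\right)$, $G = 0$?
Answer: $1238496$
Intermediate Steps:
$q{\left(o,f \right)} = -25$ ($q{\left(o,f \right)} = \left(-5\right) 5 = -25$)
$Q = 2716$ ($Q = 97 \cdot 28 = 2716$)
$b = 456$ ($b = -4 + 2 \left(\left(-9\right) \left(-25\right) + 5\right) = -4 + 2 \left(225 + 5\right) = -4 + 2 \cdot 230 = -4 + 460 = 456$)
$b Q = 456 \cdot 2716 = 1238496$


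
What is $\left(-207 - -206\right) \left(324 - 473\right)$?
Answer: $149$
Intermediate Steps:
$\left(-207 - -206\right) \left(324 - 473\right) = \left(-207 + 206\right) \left(-149\right) = \left(-1\right) \left(-149\right) = 149$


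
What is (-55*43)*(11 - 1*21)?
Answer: 23650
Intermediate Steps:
(-55*43)*(11 - 1*21) = -2365*(11 - 21) = -2365*(-10) = 23650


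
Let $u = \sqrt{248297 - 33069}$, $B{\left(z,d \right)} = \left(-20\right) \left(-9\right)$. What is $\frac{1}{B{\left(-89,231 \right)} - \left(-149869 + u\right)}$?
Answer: $\frac{150049}{22514487173} + \frac{2 \sqrt{53807}}{22514487173} \approx 6.6852 \cdot 10^{-6}$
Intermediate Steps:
$B{\left(z,d \right)} = 180$
$u = 2 \sqrt{53807}$ ($u = \sqrt{215228} = 2 \sqrt{53807} \approx 463.93$)
$\frac{1}{B{\left(-89,231 \right)} - \left(-149869 + u\right)} = \frac{1}{180 + \left(149869 - 2 \sqrt{53807}\right)} = \frac{1}{150049 - 2 \sqrt{53807}}$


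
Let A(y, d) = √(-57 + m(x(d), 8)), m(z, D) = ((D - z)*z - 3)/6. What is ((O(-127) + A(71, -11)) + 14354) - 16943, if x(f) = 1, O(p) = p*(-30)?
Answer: 1221 + 13*I*√3/3 ≈ 1221.0 + 7.5056*I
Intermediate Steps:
O(p) = -30*p
m(z, D) = -½ + z*(D - z)/6 (m(z, D) = (z*(D - z) - 3)*(⅙) = (-3 + z*(D - z))*(⅙) = -½ + z*(D - z)/6)
A(y, d) = 13*I*√3/3 (A(y, d) = √(-57 + (-½ - ⅙*1² + (⅙)*8*1)) = √(-57 + (-½ - ⅙*1 + 4/3)) = √(-57 + (-½ - ⅙ + 4/3)) = √(-57 + ⅔) = √(-169/3) = 13*I*√3/3)
((O(-127) + A(71, -11)) + 14354) - 16943 = ((-30*(-127) + 13*I*√3/3) + 14354) - 16943 = ((3810 + 13*I*√3/3) + 14354) - 16943 = (18164 + 13*I*√3/3) - 16943 = 1221 + 13*I*√3/3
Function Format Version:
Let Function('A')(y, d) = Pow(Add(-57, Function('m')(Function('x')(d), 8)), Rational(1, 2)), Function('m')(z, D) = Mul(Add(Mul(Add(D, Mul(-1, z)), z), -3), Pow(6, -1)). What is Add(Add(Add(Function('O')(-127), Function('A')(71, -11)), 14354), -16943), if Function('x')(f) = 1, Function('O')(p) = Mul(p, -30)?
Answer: Add(1221, Mul(Rational(13, 3), I, Pow(3, Rational(1, 2)))) ≈ Add(1221.0, Mul(7.5056, I))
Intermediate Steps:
Function('O')(p) = Mul(-30, p)
Function('m')(z, D) = Add(Rational(-1, 2), Mul(Rational(1, 6), z, Add(D, Mul(-1, z)))) (Function('m')(z, D) = Mul(Add(Mul(z, Add(D, Mul(-1, z))), -3), Rational(1, 6)) = Mul(Add(-3, Mul(z, Add(D, Mul(-1, z)))), Rational(1, 6)) = Add(Rational(-1, 2), Mul(Rational(1, 6), z, Add(D, Mul(-1, z)))))
Function('A')(y, d) = Mul(Rational(13, 3), I, Pow(3, Rational(1, 2))) (Function('A')(y, d) = Pow(Add(-57, Add(Rational(-1, 2), Mul(Rational(-1, 6), Pow(1, 2)), Mul(Rational(1, 6), 8, 1))), Rational(1, 2)) = Pow(Add(-57, Add(Rational(-1, 2), Mul(Rational(-1, 6), 1), Rational(4, 3))), Rational(1, 2)) = Pow(Add(-57, Add(Rational(-1, 2), Rational(-1, 6), Rational(4, 3))), Rational(1, 2)) = Pow(Add(-57, Rational(2, 3)), Rational(1, 2)) = Pow(Rational(-169, 3), Rational(1, 2)) = Mul(Rational(13, 3), I, Pow(3, Rational(1, 2))))
Add(Add(Add(Function('O')(-127), Function('A')(71, -11)), 14354), -16943) = Add(Add(Add(Mul(-30, -127), Mul(Rational(13, 3), I, Pow(3, Rational(1, 2)))), 14354), -16943) = Add(Add(Add(3810, Mul(Rational(13, 3), I, Pow(3, Rational(1, 2)))), 14354), -16943) = Add(Add(18164, Mul(Rational(13, 3), I, Pow(3, Rational(1, 2)))), -16943) = Add(1221, Mul(Rational(13, 3), I, Pow(3, Rational(1, 2))))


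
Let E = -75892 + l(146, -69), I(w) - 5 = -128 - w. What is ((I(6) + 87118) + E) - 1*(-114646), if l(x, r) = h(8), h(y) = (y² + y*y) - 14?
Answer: 125857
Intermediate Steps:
h(y) = -14 + 2*y² (h(y) = (y² + y²) - 14 = 2*y² - 14 = -14 + 2*y²)
l(x, r) = 114 (l(x, r) = -14 + 2*8² = -14 + 2*64 = -14 + 128 = 114)
I(w) = -123 - w (I(w) = 5 + (-128 - w) = -123 - w)
E = -75778 (E = -75892 + 114 = -75778)
((I(6) + 87118) + E) - 1*(-114646) = (((-123 - 1*6) + 87118) - 75778) - 1*(-114646) = (((-123 - 6) + 87118) - 75778) + 114646 = ((-129 + 87118) - 75778) + 114646 = (86989 - 75778) + 114646 = 11211 + 114646 = 125857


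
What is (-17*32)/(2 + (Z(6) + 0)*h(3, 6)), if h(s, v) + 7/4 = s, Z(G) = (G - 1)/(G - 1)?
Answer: -2176/13 ≈ -167.38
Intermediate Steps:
Z(G) = 1 (Z(G) = (-1 + G)/(-1 + G) = 1)
h(s, v) = -7/4 + s
(-17*32)/(2 + (Z(6) + 0)*h(3, 6)) = (-17*32)/(2 + (1 + 0)*(-7/4 + 3)) = -544/(2 + 1*(5/4)) = -544/(2 + 5/4) = -544/(13/4) = (4/13)*(-544) = -2176/13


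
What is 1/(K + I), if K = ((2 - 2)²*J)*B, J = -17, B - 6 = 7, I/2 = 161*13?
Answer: 1/4186 ≈ 0.00023889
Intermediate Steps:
I = 4186 (I = 2*(161*13) = 2*2093 = 4186)
B = 13 (B = 6 + 7 = 13)
K = 0 (K = ((2 - 2)²*(-17))*13 = (0²*(-17))*13 = (0*(-17))*13 = 0*13 = 0)
1/(K + I) = 1/(0 + 4186) = 1/4186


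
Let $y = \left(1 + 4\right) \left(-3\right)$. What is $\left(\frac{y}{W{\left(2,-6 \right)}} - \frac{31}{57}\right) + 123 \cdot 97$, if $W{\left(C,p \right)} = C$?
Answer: $\frac{1359217}{114} \approx 11923.0$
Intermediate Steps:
$y = -15$ ($y = 5 \left(-3\right) = -15$)
$\left(\frac{y}{W{\left(2,-6 \right)}} - \frac{31}{57}\right) + 123 \cdot 97 = \left(- \frac{15}{2} - \frac{31}{57}\right) + 123 \cdot 97 = \left(\left(-15\right) \frac{1}{2} - \frac{31}{57}\right) + 11931 = \left(- \frac{15}{2} - \frac{31}{57}\right) + 11931 = - \frac{917}{114} + 11931 = \frac{1359217}{114}$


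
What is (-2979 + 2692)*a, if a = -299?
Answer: 85813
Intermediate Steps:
(-2979 + 2692)*a = (-2979 + 2692)*(-299) = -287*(-299) = 85813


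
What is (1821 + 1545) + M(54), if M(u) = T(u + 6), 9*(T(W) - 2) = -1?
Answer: 30311/9 ≈ 3367.9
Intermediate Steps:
T(W) = 17/9 (T(W) = 2 + (1/9)*(-1) = 2 - 1/9 = 17/9)
M(u) = 17/9
(1821 + 1545) + M(54) = (1821 + 1545) + 17/9 = 3366 + 17/9 = 30311/9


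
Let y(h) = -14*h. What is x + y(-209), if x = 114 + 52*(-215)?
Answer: -8140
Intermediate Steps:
x = -11066 (x = 114 - 11180 = -11066)
x + y(-209) = -11066 - 14*(-209) = -11066 + 2926 = -8140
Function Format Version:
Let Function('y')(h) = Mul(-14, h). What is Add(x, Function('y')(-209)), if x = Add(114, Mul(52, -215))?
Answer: -8140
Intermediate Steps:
x = -11066 (x = Add(114, -11180) = -11066)
Add(x, Function('y')(-209)) = Add(-11066, Mul(-14, -209)) = Add(-11066, 2926) = -8140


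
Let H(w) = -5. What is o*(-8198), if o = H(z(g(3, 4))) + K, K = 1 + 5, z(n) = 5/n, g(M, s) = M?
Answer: -8198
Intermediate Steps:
K = 6
o = 1 (o = -5 + 6 = 1)
o*(-8198) = 1*(-8198) = -8198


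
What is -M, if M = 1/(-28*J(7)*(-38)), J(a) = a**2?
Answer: -1/52136 ≈ -1.9181e-5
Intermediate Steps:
M = 1/52136 (M = 1/(-28*7**2*(-38)) = 1/(-28*49*(-38)) = 1/(-1372*(-38)) = 1/52136 ≈ 1.9181e-5)
-M = -1*1/52136 = -1/52136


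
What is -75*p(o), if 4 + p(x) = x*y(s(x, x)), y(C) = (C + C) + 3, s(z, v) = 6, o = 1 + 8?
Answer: -9825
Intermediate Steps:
o = 9
y(C) = 3 + 2*C (y(C) = 2*C + 3 = 3 + 2*C)
p(x) = -4 + 15*x (p(x) = -4 + x*(3 + 2*6) = -4 + x*(3 + 12) = -4 + x*15 = -4 + 15*x)
-75*p(o) = -75*(-4 + 15*9) = -75*(-4 + 135) = -75*131 = -9825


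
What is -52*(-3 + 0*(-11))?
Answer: 156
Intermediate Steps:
-52*(-3 + 0*(-11)) = -52*(-3 + 0) = -52*(-3) = 156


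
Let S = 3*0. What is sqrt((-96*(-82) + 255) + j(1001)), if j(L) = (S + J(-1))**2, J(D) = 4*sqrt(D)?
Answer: sqrt(8111) ≈ 90.061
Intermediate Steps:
S = 0
j(L) = -16 (j(L) = (0 + 4*sqrt(-1))**2 = (0 + 4*I)**2 = (4*I)**2 = -16)
sqrt((-96*(-82) + 255) + j(1001)) = sqrt((-96*(-82) + 255) - 16) = sqrt((7872 + 255) - 16) = sqrt(8127 - 16) = sqrt(8111)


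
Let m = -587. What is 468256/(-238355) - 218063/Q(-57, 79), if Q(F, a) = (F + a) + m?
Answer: 2068473669/5386823 ≈ 383.99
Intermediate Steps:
Q(F, a) = -587 + F + a (Q(F, a) = (F + a) - 587 = -587 + F + a)
468256/(-238355) - 218063/Q(-57, 79) = 468256/(-238355) - 218063/(-587 - 57 + 79) = 468256*(-1/238355) - 218063/(-565) = -468256/238355 - 218063*(-1/565) = -468256/238355 + 218063/565 = 2068473669/5386823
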